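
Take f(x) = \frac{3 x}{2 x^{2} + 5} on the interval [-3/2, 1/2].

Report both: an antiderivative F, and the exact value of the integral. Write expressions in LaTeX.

f matches the chain-rule pattern g'(h)*h' with inner function h(x) = 2 x^{2} + 5; substituting u = h(x) collapses the integral.
F(x) = \frac{3 \log{\left(2 x^{2} + 5 \right)}}{4} is an antiderivative of f.
Check: d/dx[\frac{3 \log{\left(2 x^{2} + 5 \right)}}{4}] = \frac{3 x}{2 x^{2} + 5} = f(x).
F(1/2) = \frac{3 \log{\left(\frac{11}{2} \right)}}{4}; F(-3/2) = \frac{3 \log{\left(\frac{19}{2} \right)}}{4}.
Integral = F(1/2) - F(-3/2) = - \frac{3 \log{\left(\frac{19}{2} \right)}}{4} + \frac{3 \log{\left(\frac{11}{2} \right)}}{4}.

Antiderivative: F(x) = \frac{3 \log{\left(2 x^{2} + 5 \right)}}{4}; value = - \frac{3 \log{\left(\frac{19}{2} \right)}}{4} + \frac{3 \log{\left(\frac{11}{2} \right)}}{4}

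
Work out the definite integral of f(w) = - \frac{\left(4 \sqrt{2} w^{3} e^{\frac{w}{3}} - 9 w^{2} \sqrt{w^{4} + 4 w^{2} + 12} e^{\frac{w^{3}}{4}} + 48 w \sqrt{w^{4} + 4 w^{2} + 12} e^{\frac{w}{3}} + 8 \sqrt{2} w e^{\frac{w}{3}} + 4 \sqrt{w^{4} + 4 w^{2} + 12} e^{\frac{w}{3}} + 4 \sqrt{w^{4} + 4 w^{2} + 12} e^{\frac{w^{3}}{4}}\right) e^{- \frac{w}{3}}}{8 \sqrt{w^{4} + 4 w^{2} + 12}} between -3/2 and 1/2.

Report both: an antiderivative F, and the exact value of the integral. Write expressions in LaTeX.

Differentiate the proposed F(w) back; it has to land on f(w) exactly.
F(w) = - \frac{12 w^{2} + 2 w + \sqrt{2} \sqrt{w^{4} + 4 w^{2} + 12} + 5 - 6 e^{- \frac{w}{3}} e^{\frac{w^{3}}{4}}}{4} is an antiderivative of f.
Check: d/dw[- \frac{12 w^{2} + 2 w + \sqrt{2} \sqrt{w^{4} + 4 w^{2} + 12} + 5 - 6 e^{- \frac{w}{3}} e^{\frac{w^{3}}{4}}}{4}] = \frac{\left(- 4 \sqrt{2} w^{3} e^{\frac{w}{3}} + 9 w^{2} \sqrt{w^{4} + 4 w^{2} + 12} e^{\frac{w^{3}}{4}} - 48 w \sqrt{w^{4} + 4 w^{2} + 12} e^{\frac{w}{3}} - 8 \sqrt{2} w e^{\frac{w}{3}} - 4 \sqrt{w^{4} + 4 w^{2} + 12} e^{\frac{w}{3}} - 4 \sqrt{w^{4} + 4 w^{2} + 12} e^{\frac{w^{3}}{4}}\right) e^{- \frac{w}{3}}}{8 \sqrt{w^{4} + 4 w^{2} + 12}}, which equals f(w).
F(1/2) = - \frac{9}{4} - \frac{\sqrt{418}}{16} + \frac{3}{2 e^{\frac{13}{96}}}; F(-3/2) = - \frac{29}{4} - \frac{\sqrt{834}}{16} + \frac{3}{2 e^{\frac{11}{32}}}.
Integral = F(1/2) - F(-3/2) = - \frac{\sqrt{418}}{16} - \frac{3}{2 e^{\frac{11}{32}}} + \frac{3}{2 e^{\frac{13}{96}}} + \frac{\sqrt{834}}{16} + 5.

Antiderivative: F(w) = - \frac{12 w^{2} + 2 w + \sqrt{2} \sqrt{w^{4} + 4 w^{2} + 12} + 5 - 6 e^{- \frac{w}{3}} e^{\frac{w^{3}}{4}}}{4}; value = - \frac{\sqrt{418}}{16} - \frac{3}{2 e^{\frac{11}{32}}} + \frac{3}{2 e^{\frac{13}{96}}} + \frac{\sqrt{834}}{16} + 5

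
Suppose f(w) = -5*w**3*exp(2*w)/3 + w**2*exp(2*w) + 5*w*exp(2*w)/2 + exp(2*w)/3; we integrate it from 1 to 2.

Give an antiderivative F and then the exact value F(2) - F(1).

Antiderivative: F(w) = -5*w**3*exp(2*w)/6 + 7*w**2*exp(2*w)/4 - w*exp(2*w)/2 + 5*exp(2*w)/12; value = -exp(4)/4 - 5*exp(2)/6

Recognize the product-rule pattern: f = u'v + uv' with u = -5*w**3/6 + 7*w**2/4 - w/2 + 5/12, v = exp(2*w), so integration by parts undoes it.
F(w) = -5*w**3*exp(2*w)/6 + 7*w**2*exp(2*w)/4 - w*exp(2*w)/2 + 5*exp(2*w)/12 is an antiderivative of f.
Check: d/dw[-5*w**3*exp(2*w)/6 + 7*w**2*exp(2*w)/4 - w*exp(2*w)/2 + 5*exp(2*w)/12] = -5*w**3*exp(2*w)/3 + w**2*exp(2*w) + 5*w*exp(2*w)/2 + exp(2*w)/3 = f(w).
F(2) = -exp(4)/4; F(1) = 5*exp(2)/6.
Integral = F(2) - F(1) = -exp(4)/4 - 5*exp(2)/6.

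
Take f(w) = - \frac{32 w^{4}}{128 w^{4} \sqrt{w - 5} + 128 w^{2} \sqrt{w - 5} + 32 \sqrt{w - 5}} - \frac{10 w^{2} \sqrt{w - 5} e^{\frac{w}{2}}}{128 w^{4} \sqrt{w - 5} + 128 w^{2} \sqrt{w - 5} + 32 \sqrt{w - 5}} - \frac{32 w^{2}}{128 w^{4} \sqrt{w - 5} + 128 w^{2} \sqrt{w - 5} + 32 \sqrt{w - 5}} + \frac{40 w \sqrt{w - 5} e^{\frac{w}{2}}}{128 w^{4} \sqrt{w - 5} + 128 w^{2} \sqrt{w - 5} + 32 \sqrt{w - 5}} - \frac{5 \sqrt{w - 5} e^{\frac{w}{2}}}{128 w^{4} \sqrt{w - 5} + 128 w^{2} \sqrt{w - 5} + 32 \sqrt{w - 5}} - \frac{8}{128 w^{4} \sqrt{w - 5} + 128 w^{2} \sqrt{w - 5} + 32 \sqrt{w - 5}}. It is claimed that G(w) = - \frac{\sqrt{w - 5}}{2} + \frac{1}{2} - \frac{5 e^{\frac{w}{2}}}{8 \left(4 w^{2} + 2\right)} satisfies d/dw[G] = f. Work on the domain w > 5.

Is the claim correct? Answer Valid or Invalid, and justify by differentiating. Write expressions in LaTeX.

Valid. The derivative of G reproduces f.

d/dw[G] = \frac{- 32 w^{4} - 10 w^{2} \sqrt{w - 5} e^{\frac{w}{2}} - 32 w^{2} + 40 w \sqrt{w - 5} e^{\frac{w}{2}} - 5 \sqrt{w - 5} e^{\frac{w}{2}} - 8}{128 w^{4} \sqrt{w - 5} + 128 w^{2} \sqrt{w - 5} + 32 \sqrt{w - 5}}
This equals f(w) exactly, so the claim holds.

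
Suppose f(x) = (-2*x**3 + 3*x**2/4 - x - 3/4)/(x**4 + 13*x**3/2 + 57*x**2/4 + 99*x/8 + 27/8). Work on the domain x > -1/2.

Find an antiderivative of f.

Factor the denominator ((x + 3)*(2*x + 1)*(2*x + 3)**2) and decompose: f = 73/(4*(2*x + 3)) - 49/(2*(2*x + 3)**2) + 3/(20*(2*x + 1)) - 56/(5*(x + 3)); each piece integrates to a log, atan, or power term.
Check: d/dx[3*log(x + 1/2)/40 + 73*log(x + 3/2)/8 - 56*log(x + 3)/5 + 49/(8*x + 12)] = (-16*x**3 + 6*x**2 - 8*x - 6)/(8*x**4 + 52*x**3 + 114*x**2 + 99*x + 27), which equals f(x).

An antiderivative is F(x) = 3*log(x + 1/2)/40 + 73*log(x + 3/2)/8 - 56*log(x + 3)/5 + 49/(8*x + 12).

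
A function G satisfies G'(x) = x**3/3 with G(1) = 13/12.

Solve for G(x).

Recover the given G'(x) by differentiating a candidate G(x); any mismatch rules it out.
A general antiderivative is x**4/12 + C.
The condition gives C = 13/12 - (1/12) = 1.
So G(x) = (x**4 + 12)/12.
Check: d/dx[(x**4 + 12)/12] = x**3/3 = G'(x).

G(x) = (x**4 + 12)/12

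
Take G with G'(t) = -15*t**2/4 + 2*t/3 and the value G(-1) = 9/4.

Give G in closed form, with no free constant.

The integrand splits into summands that can be handled one at a time.
A general antiderivative is -5*t**3/4 + t**2/3 - 4/3 + C.
The condition gives C = 9/4 - (1/4) = 2.
So G(t) = -5*t**3/4 + t**2/3 + 2/3.
Check: d/dt[-5*t**3/4 + t**2/3 + 2/3] = -15*t**2/4 + 2*t/3 = G'(t).

G(t) = -5*t**3/4 + t**2/3 + 2/3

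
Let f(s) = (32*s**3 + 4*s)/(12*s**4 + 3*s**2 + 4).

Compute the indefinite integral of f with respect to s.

F(s) = 2*log(2*s**4 + s**2/2 + 2/3)/3 + C

The substitution u = 2*s**4 + s**2/2 + 2/3 works: f is exactly (dF/du)*(du/ds) for that inner function.
Check: d/ds[2*log(2*s**4 + s**2/2 + 2/3)/3] = (32*s**3 + 4*s)/(12*s**4 + 3*s**2 + 4) = f(s).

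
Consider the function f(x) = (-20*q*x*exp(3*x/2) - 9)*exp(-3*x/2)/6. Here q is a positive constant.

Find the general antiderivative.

F(x) = -5*q*x**2/3 + exp(-3*x/2) + C

Any candidate F(x) must reproduce f(x) exactly when differentiated.
Check: d/dx[-5*q*x**2/3 + exp(-3*x/2)] = (-20*q*x*exp(3*x/2) - 9)*exp(-3*x/2)/6 = f(x).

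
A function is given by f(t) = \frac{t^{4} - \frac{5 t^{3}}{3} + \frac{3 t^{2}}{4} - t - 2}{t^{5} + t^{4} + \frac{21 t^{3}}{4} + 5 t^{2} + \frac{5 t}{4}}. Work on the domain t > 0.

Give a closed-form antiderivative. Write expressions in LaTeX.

An antiderivative is F(t) = - \frac{8 \log{\left(t \right)}}{5} + \frac{2914 \log{\left(t + \frac{1}{2} \right)}}{1323} + \frac{2629 \log{\left(t^{2} + 5 \right)}}{13230} - \frac{2596 \sqrt{5} \operatorname{atan}{\left(\frac{\sqrt{5} t}{5} \right)}}{6615} - \frac{50}{126 t + 63}.

Factor the denominator (3 t \left(2 t + 1\right)^{2} \left(t^{2} + 5\right)) and decompose: f = \frac{11 \left(239 t - 1180\right)}{6615 \left(t^{2} + 5\right)} + \frac{5828}{1323 \left(2 t + 1\right)} + \frac{100}{63 \left(2 t + 1\right)^{2}} - \frac{8}{5 t}; each piece integrates to a log, atan, or power term.
Check: d/dt[- \frac{8 \log{\left(t \right)}}{5} + \frac{2914 \log{\left(t + \frac{1}{2} \right)}}{1323} + \frac{2629 \log{\left(t^{2} + 5 \right)}}{13230} - \frac{2596 \sqrt{5} \operatorname{atan}{\left(\frac{\sqrt{5} t}{5} \right)}}{6615} - \frac{50}{126 t + 63}] = \frac{12 t^{4} - 20 t^{3} + 9 t^{2} - 12 t - 24}{12 t^{5} + 12 t^{4} + 63 t^{3} + 60 t^{2} + 15 t}, which equals f(t).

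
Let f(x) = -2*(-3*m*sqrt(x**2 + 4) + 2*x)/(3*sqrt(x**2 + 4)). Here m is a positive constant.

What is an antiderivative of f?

Since d/dx undoes antidifferentiation here, F'(x) = f(x) is required of F(x).
Check: d/dx[2*m*x - 4*sqrt(x**2 + 4)/3] = (6*m*sqrt(x**2 + 4) - 4*x)/(3*sqrt(x**2 + 4)), which equals f(x).

An antiderivative is F(x) = 2*m*x - 4*sqrt(x**2 + 4)/3.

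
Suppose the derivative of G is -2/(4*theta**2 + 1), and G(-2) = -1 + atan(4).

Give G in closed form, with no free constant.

Differentiate the proposed G(theta) back; it has to land on the given G'(theta).
A general antiderivative is -atan(2*theta) + C.
The condition gives C = -1 + atan(4) - (atan(4)) = -1.
So G(theta) = -atan(2*theta) - 1.
Check: d/dtheta[-atan(2*theta) - 1] = -2/(4*theta**2 + 1) = G'(theta).

G(theta) = -atan(2*theta) - 1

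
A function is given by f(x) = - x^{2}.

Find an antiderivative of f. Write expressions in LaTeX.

An antiderivative is F(x) = - \frac{2 x^{3} + 3}{6}.

A first test for any F(x): its x-derivative must equal f(x) identically.
Check: d/dx[- \frac{2 x^{3} + 3}{6}] = - x^{2} = f(x).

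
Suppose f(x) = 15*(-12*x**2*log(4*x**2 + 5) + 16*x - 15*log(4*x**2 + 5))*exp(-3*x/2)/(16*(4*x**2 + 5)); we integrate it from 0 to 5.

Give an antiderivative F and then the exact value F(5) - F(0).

Antiderivative: F(x) = 15*exp(-3*x/2)*log(4*x**2 + 5)/8; value = -15*log(5)/8 + 15*exp(-15/2)*log(105)/8

Recognize the product-rule pattern: f = u'v + uv' with u = 15*exp(-3*x/2)/8, v = log(4*x**2 + 5), so integration by parts undoes it.
F(x) = 15*exp(-3*x/2)*log(4*x**2 + 5)/8 is an antiderivative of f.
Check: d/dx[15*exp(-3*x/2)*log(4*x**2 + 5)/8] = (-180*x**2*log(4*x**2 + 5) + 240*x - 225*log(4*x**2 + 5))/(64*x**2*exp(3*x/2) + 80*exp(3*x/2)), which equals f(x).
F(5) = 15*exp(-15/2)*log(105)/8; F(0) = 15*log(5)/8.
Integral = F(5) - F(0) = -15*log(5)/8 + 15*exp(-15/2)*log(105)/8.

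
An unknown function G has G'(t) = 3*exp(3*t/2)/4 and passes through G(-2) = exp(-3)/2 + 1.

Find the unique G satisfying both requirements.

G(t) = (exp(3*t/2) + 2)/2

A first test for any G(t): its t-derivative must equal the given G'(t).
A general antiderivative is exp(3*t/2)/2 + C.
The condition gives C = exp(-3)/2 + 1 - (exp(-3)/2) = 1.
So G(t) = (exp(3*t/2) + 2)/2.
Check: d/dt[(exp(3*t/2) + 2)/2] = 3*exp(3*t/2)/4 = G'(t).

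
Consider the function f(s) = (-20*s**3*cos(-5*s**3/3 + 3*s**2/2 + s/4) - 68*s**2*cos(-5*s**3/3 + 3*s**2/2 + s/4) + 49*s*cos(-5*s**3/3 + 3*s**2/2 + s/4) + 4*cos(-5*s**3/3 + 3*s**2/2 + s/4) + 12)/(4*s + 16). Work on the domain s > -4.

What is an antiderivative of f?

A first test for any F(s): its s-derivative must equal f(s) identically.
Check: d/ds[3*log(s/2 + 2) + sin(-5*s**3/3 + 3*s**2/2 + s/4)] = (-20*s**3*cos(-5*s**3/3 + 3*s**2/2 + s/4) - 68*s**2*cos(-5*s**3/3 + 3*s**2/2 + s/4) + 49*s*cos(-5*s**3/3 + 3*s**2/2 + s/4) + 4*cos(-5*s**3/3 + 3*s**2/2 + s/4) + 12)/(4*s + 16) = f(s).

An antiderivative is F(s) = 3*log(s/2 + 2) + sin(-5*s**3/3 + 3*s**2/2 + s/4).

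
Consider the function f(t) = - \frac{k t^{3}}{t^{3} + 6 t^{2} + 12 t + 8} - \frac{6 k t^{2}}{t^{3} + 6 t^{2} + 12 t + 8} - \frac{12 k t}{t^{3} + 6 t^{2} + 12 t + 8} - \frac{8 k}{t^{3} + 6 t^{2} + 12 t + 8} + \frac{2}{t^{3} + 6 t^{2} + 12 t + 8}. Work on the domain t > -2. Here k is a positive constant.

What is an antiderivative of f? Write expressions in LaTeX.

An antiderivative is F(t) = - k t - \frac{1}{\left(t + 2\right)^{2}}.

Integrate term by term and add the pieces.
Check: d/dt[- k t - \frac{1}{\left(t + 2\right)^{2}}] = \frac{- k t^{3} - 6 k t^{2} - 12 k t - 8 k + 2}{t^{3} + 6 t^{2} + 12 t + 8}, which equals f(t).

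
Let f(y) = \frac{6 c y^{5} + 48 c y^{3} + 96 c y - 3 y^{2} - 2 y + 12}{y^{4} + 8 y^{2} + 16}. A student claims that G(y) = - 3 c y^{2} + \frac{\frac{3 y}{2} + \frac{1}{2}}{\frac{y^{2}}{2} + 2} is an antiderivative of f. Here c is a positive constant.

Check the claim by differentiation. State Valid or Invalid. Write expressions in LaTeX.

d/dy[G] = \frac{- 6 c y^{5} - 48 c y^{3} - 96 c y - 3 y^{2} - 2 y + 12}{y^{4} + 8 y^{2} + 16}
d/dy[G] - f(y) = - 12 c y != 0.

Invalid: d/dy[G] - f = - 12 c y, which is not 0.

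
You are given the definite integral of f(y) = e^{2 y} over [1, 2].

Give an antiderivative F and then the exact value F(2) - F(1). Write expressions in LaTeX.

An antiderivative F(y) passes only if d/dy[F] lands on f(y) exactly.
F(y) = \frac{e^{2 y}}{2} is an antiderivative of f.
Check: d/dy[\frac{e^{2 y}}{2}] = e^{2 y} = f(y).
F(2) = \frac{e^{4}}{2}; F(1) = \frac{e^{2}}{2}.
Integral = F(2) - F(1) = - \frac{e^{2}}{2} + \frac{e^{4}}{2}.

Antiderivative: F(y) = \frac{e^{2 y}}{2}; value = - \frac{e^{2}}{2} + \frac{e^{4}}{2}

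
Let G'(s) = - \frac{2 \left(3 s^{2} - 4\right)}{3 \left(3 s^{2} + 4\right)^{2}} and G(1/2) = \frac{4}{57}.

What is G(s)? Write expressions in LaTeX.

Recognize the product-rule pattern: G'(s) = u'v + uv' with u = \frac{s}{3}, v = \frac{1}{\frac{3 s^{2}}{2} + 2}, so integration by parts undoes it.
A general antiderivative is \frac{s}{3 \left(\frac{3 s^{2}}{2} + 2\right)} + C.
The condition gives C = \frac{4}{57} - (\frac{4}{57}) = 0.
So G(s) = \frac{2 s}{9 s^{2} + 12}.
Check: d/ds[\frac{2 s}{9 s^{2} + 12}] = \frac{8 - 6 s^{2}}{27 s^{4} + 72 s^{2} + 48}, which equals G'(s).

G(s) = \frac{2 s}{9 s^{2} + 12}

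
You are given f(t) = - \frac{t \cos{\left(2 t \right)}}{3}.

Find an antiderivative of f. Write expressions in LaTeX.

An antiderivative is F(t) = - \frac{t \sin{\left(2 t \right)}}{6} - \frac{\cos{\left(2 t \right)}}{12}.

Any candidate F(t) must reproduce f(t) exactly when differentiated.
Check: d/dt[- \frac{t \sin{\left(2 t \right)}}{6} - \frac{\cos{\left(2 t \right)}}{12}] = - \frac{t \cos{\left(2 t \right)}}{3} = f(t).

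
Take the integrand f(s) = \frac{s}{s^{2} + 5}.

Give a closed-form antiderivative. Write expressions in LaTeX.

The substitution u = s^{2} + 5 works: f is exactly (dF/du)*(du/ds) for that inner function.
Check: d/ds[\frac{\log{\left(s^{2} + 5 \right)}}{2}] = \frac{s}{s^{2} + 5} = f(s).

An antiderivative is F(s) = \frac{\log{\left(s^{2} + 5 \right)}}{2}.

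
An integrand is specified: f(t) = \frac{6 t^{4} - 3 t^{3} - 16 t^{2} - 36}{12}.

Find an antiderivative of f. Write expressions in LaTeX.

An antiderivative is F(t) = \frac{t^{5}}{10} - \frac{t^{4}}{16} - \frac{4 t^{3}}{9} - 3 t.

A first test for any F(t): its t-derivative must equal f(t) identically.
Check: d/dt[\frac{t^{5}}{10} - \frac{t^{4}}{16} - \frac{4 t^{3}}{9} - 3 t] = \frac{t^{4}}{2} - \frac{t^{3}}{4} - \frac{4 t^{2}}{3} - 3, which equals f(t).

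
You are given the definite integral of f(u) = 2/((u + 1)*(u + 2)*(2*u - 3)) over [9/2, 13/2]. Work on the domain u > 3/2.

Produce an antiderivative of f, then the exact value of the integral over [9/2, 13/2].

Antiderivative: F(u) = 4*log(u - 3/2)/35 - 2*log(u + 1)/5 + 2*log(u + 2)/7; value = -2*log(15/2)/5 - 2*log(13/2)/7 - 4*log(3)/35 + 4*log(5)/35 + 2*log(17/2)/7 + 2*log(11/2)/5

The denominator factors as (u + 1)*(u + 2)*(2*u - 3); partial fractions split f into directly integrable pieces: 8/(35*(2*u - 3)) + 2/(7*(u + 2)) - 2/(5*(u + 1)).
F(u) = 4*log(u - 3/2)/35 - 2*log(u + 1)/5 + 2*log(u + 2)/7 is an antiderivative of f.
Check: d/du[4*log(u - 3/2)/35 - 2*log(u + 1)/5 + 2*log(u + 2)/7] = 2/(2*u**3 + 3*u**2 - 5*u - 6), which equals f(u).
F(13/2) = -2*log(15/2)/5 + 4*log(5)/35 + 2*log(17/2)/7; F(9/2) = -2*log(11/2)/5 + 4*log(3)/35 + 2*log(13/2)/7.
Integral = F(13/2) - F(9/2) = -2*log(15/2)/5 - 2*log(13/2)/7 - 4*log(3)/35 + 4*log(5)/35 + 2*log(17/2)/7 + 2*log(11/2)/5.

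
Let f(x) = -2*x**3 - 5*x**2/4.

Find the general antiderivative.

The integrand splits into summands that can be handled one at a time.
Check: d/dx[-x**4/2 - 5*x**3/12] = -2*x**3 - 5*x**2/4 = f(x).

F(x) = -x**4/2 - 5*x**3/12 + C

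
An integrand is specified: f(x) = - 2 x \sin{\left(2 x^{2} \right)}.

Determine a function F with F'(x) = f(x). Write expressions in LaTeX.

An antiderivative is F(x) = \frac{\cos{\left(2 x^{2} \right)}}{2}.

The substitution u = 2 x^{2} works: f is exactly (dF/du)*(du/dx) for that inner function.
Check: d/dx[\frac{\cos{\left(2 x^{2} \right)}}{2}] = - 2 x \sin{\left(2 x^{2} \right)} = f(x).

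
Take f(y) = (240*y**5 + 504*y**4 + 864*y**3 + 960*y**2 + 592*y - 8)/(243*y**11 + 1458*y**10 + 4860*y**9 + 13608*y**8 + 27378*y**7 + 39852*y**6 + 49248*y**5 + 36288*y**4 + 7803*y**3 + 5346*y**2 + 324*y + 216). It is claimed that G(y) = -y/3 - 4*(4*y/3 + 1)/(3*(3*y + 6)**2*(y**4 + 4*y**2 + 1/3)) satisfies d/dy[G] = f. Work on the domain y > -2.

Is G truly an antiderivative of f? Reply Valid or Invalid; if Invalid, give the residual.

d/dy[G] = (-81*y**11 - 486*y**10 - 1620*y**9 - 4536*y**8 - 9126*y**7 - 13284*y**6 - 16176*y**5 - 11592*y**4 - 1737*y**3 - 822*y**2 + 484*y - 80)/(243*y**11 + 1458*y**10 + 4860*y**9 + 13608*y**8 + 27378*y**7 + 39852*y**6 + 49248*y**5 + 36288*y**4 + 7803*y**3 + 5346*y**2 + 324*y + 216)
d/dy[G] - f(y) = -1/3 != 0.

Invalid: d/dy[G] - f = -1/3, which is not 0.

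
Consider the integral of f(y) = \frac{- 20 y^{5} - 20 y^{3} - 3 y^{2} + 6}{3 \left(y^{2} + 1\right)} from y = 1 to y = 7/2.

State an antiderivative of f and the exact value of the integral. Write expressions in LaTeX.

A candidate is checked by its d/dy: the result must match f(y).
F(y) = - \frac{5 y^{4}}{3} - y + 3 \operatorname{atan}{\left(y \right)} is an antiderivative of f.
Check: d/dy[- \frac{5 y^{4}}{3} - y + 3 \operatorname{atan}{\left(y \right)}] = \frac{- 20 y^{5} - 20 y^{3} - 3 y^{2} + 6}{3 y^{2} + 3}, which equals f(y).
F(7/2) = - \frac{12173}{48} + 3 \operatorname{atan}{\left(\frac{7}{2} \right)}; F(1) = - \frac{8}{3} + \frac{3 \pi}{4}.
Integral = F(7/2) - F(1) = - \frac{4015}{16} - \frac{3 \pi}{4} + 3 \operatorname{atan}{\left(\frac{7}{2} \right)}.

Antiderivative: F(y) = - \frac{5 y^{4}}{3} - y + 3 \operatorname{atan}{\left(y \right)}; value = - \frac{4015}{16} - \frac{3 \pi}{4} + 3 \operatorname{atan}{\left(\frac{7}{2} \right)}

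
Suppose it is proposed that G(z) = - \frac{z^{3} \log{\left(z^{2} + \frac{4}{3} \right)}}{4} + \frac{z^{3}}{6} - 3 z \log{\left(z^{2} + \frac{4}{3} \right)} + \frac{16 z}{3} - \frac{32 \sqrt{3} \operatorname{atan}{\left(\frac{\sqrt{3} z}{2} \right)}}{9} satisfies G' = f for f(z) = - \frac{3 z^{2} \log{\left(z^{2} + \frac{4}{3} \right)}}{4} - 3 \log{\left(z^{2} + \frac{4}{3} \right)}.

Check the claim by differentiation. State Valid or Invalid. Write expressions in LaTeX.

d/dz[G] = - \frac{3 z^{2} \log{\left(z^{2} + \frac{4}{3} \right)}}{4} - 3 \log{\left(z^{2} + \frac{4}{3} \right)}
This equals f(z) exactly, so the claim holds.

Valid - differentiating G returns exactly f.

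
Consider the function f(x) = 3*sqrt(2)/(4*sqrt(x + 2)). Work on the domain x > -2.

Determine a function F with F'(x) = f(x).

An antiderivative is F(x) = 3*sqrt(2*x + 4)/2.

A candidate is checked by its d/dx: the result must match f(x).
Check: d/dx[3*sqrt(2*x + 4)/2] = 3*sqrt(2)/(4*sqrt(x + 2)) = f(x).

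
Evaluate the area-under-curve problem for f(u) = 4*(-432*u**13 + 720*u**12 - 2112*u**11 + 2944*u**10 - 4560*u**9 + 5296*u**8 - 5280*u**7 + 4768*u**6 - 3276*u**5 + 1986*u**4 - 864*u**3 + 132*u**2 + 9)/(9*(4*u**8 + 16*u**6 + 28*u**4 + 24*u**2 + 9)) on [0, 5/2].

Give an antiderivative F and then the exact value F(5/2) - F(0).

Since d/du undoes antidifferentiation here, F'(u) = f(u) is required of F(u).
F(u) = -8*u**6 + 16*u**5 - 32*u**4/3 + 64*u**3/27 + 2*u/(3*u**4 + 6*u**2 + 9/2) is an antiderivative of f.
Check: d/du[-8*u**6 + 16*u**5 - 32*u**4/3 + 64*u**3/27 + 2*u/(3*u**4 + 6*u**2 + 9/2)] = (-1728*u**13 + 2880*u**12 - 8448*u**11 + 11776*u**10 - 18240*u**9 + 21184*u**8 - 21120*u**7 + 19072*u**6 - 13104*u**5 + 7944*u**4 - 3456*u**3 + 528*u**2 + 36)/(36*u**8 + 144*u**6 + 252*u**4 + 216*u**2 + 81), which equals f(u).
F(5/2) = -47082205/61128; F(0) = 0.
Integral = F(5/2) - F(0) = -47082205/61128.

Antiderivative: F(u) = -8*u**6 + 16*u**5 - 32*u**4/3 + 64*u**3/27 + 2*u/(3*u**4 + 6*u**2 + 9/2); value = -47082205/61128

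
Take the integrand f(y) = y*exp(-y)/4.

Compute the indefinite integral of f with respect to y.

F(y) = -(y + 1)*exp(-y)/4 + C

f has the shape u'v + uv' for u = -y/4 - 1/4 and v = exp(-y) — it is the derivative of the product u*v.
Check: d/dy[-(y + 1)*exp(-y)/4] = y*exp(-y)/4 = f(y).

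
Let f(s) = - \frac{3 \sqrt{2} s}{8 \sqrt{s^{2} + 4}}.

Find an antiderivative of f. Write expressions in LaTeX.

f matches the chain-rule pattern g'(h)*h' with inner function h(s) = \frac{s^{2}}{2} + 2; substituting u = h(s) collapses the integral.
Check: d/ds[- \frac{3 \sqrt{\frac{s^{2}}{2} + 2}}{4}] = - \frac{3 \sqrt{2} s}{8 \sqrt{s^{2} + 4}} = f(s).

An antiderivative is F(s) = - \frac{3 \sqrt{\frac{s^{2}}{2} + 2}}{4}.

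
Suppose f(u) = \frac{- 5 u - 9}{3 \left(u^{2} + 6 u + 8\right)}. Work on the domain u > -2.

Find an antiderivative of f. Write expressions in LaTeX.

Factor the denominator (3 \left(u + 2\right) \left(u + 4\right)) and decompose: f = - \frac{11}{6 \left(u + 4\right)} + \frac{1}{6 \left(u + 2\right)}; each piece integrates to a log, atan, or power term.
Check: d/du[\frac{\log{\left(u + 2 \right)}}{6} - \frac{11 \log{\left(u + 4 \right)}}{6}] = \frac{- 5 u - 9}{3 u^{2} + 18 u + 24}, which equals f(u).

An antiderivative is F(u) = \frac{\log{\left(u + 2 \right)}}{6} - \frac{11 \log{\left(u + 4 \right)}}{6}.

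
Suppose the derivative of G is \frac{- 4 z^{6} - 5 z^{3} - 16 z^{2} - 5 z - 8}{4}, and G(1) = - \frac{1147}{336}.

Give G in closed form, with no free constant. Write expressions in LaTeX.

Whatever form G(z) takes, its d/dz must return the stated G'(z).
A general antiderivative is - \frac{z^{7}}{7} - \frac{5 z^{4}}{16} - \frac{4 z^{3}}{3} - \frac{5 z^{2}}{8} - 2 z + C.
The condition gives C = - \frac{1147}{336} - (- \frac{1483}{336}) = 1.
So G(z) = \frac{- 48 z^{7} - 105 z^{4} - 448 z^{3} - 210 z^{2} - 672 z + 336}{336}.
Check: d/dz[\frac{- 48 z^{7} - 105 z^{4} - 448 z^{3} - 210 z^{2} - 672 z + 336}{336}] = - z^{6} - \frac{5 z^{3}}{4} - 4 z^{2} - \frac{5 z}{4} - 2, which equals G'(z).

G(z) = \frac{- 48 z^{7} - 105 z^{4} - 448 z^{3} - 210 z^{2} - 672 z + 336}{336}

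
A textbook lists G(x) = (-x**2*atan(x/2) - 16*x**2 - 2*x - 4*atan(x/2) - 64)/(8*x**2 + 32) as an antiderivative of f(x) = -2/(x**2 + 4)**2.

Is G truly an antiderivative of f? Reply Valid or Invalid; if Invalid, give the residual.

d/dx[G] = -2/(x**4 + 8*x**2 + 16)
This equals f(x) exactly, so the claim holds.

Valid - differentiating G returns exactly f.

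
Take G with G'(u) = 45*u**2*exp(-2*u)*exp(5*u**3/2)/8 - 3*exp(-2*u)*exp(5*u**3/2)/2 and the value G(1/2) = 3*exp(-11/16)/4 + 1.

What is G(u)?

G(u) = (4 + 3*exp(-2*u)*exp(5*u**3/2))/4

The substitution w = 5*u**3/2 - 2*u works: G'(u) is exactly (dG/dw)*(dw/du) for that inner function.
A general antiderivative is 3*exp(5*u**3/2 - 2*u)/4 + C.
The condition gives C = 3*exp(-11/16)/4 + 1 - (3*exp(-11/16)/4) = 1.
So G(u) = (4 + 3*exp(-2*u)*exp(5*u**3/2))/4.
Check: d/du[(4 + 3*exp(-2*u)*exp(5*u**3/2))/4] = (45*u**2*exp(5*u**3/2) - 12*exp(5*u**3/2))*exp(-2*u)/8, which equals G'(u).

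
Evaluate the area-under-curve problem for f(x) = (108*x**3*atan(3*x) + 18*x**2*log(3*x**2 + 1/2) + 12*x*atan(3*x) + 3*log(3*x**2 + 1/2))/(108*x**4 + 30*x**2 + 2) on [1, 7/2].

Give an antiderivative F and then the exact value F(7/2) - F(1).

Antiderivative: F(x) = log(3*x**2 + 1/2)*atan(3*x)/2; value = -log(7/2)*atan(3)/2 + log(149/4)*atan(21/2)/2

Recognize the product-rule pattern: f = u'v + uv' with u = atan(3*x)/2, v = log(3*x**2 + 1/2), so integration by parts undoes it.
F(x) = log(3*x**2 + 1/2)*atan(3*x)/2 is an antiderivative of f.
Check: d/dx[log(3*x**2 + 1/2)*atan(3*x)/2] = (108*x**3*atan(3*x) + 18*x**2*log(3*x**2 + 1/2) + 12*x*atan(3*x) + 3*log(3*x**2 + 1/2))/(108*x**4 + 30*x**2 + 2) = f(x).
F(7/2) = log(149/4)*atan(21/2)/2; F(1) = log(7/2)*atan(3)/2.
Integral = F(7/2) - F(1) = -log(7/2)*atan(3)/2 + log(149/4)*atan(21/2)/2.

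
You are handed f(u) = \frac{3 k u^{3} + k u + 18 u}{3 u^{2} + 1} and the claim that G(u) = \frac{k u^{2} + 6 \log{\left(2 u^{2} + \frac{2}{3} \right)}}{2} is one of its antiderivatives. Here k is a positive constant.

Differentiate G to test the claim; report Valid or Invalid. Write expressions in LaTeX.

Valid: G'(u) = f(u).

d/du[G] = \frac{3 k u^{3} + k u + 18 u}{3 u^{2} + 1}
This equals f(u) exactly, so the claim holds.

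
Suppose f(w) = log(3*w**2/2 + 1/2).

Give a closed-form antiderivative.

An antiderivative is F(w) = (3*w*log(3*w**2/2 + 1/2) - 6*w + 2*sqrt(3)*atan(sqrt(3)*w))/3.

Differentiate the proposed F(w) back; it has to land on f(w) exactly.
Check: d/dw[(3*w*log(3*w**2/2 + 1/2) - 6*w + 2*sqrt(3)*atan(sqrt(3)*w))/3] = log(3*w**2 + 1) - log(2), which equals f(w).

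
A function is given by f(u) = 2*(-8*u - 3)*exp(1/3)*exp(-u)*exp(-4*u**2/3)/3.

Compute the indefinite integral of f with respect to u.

F(u) = 2*exp(1/3)*exp(-u)*exp(-4*u**2/3) + C

The substitution w = -4*u**2/3 - u + 1/3 works: f is exactly (dF/dw)*(dw/du) for that inner function.
Check: d/du[2*exp(1/3)*exp(-u)*exp(-4*u**2/3)] = (-16*u*exp(1/3) - 6*exp(1/3))*exp(-u)*exp(-4*u**2/3)/3, which equals f(u).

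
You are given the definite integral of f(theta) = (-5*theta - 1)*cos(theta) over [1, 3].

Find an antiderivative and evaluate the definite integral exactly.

Antiderivative: F(theta) = -5*theta*sin(theta) - sin(theta) - 5*cos(theta); value = -16*sin(3) + 5*cos(1) - 5*cos(3) + 6*sin(1)

Recover f(theta) by differentiating a candidate F(theta); any mismatch rules it out.
F(theta) = -5*theta*sin(theta) - sin(theta) - 5*cos(theta) is an antiderivative of f.
Check: d/dtheta[-5*theta*sin(theta) - sin(theta) - 5*cos(theta)] = -5*theta*cos(theta) - cos(theta), which equals f(theta).
F(3) = -16*sin(3) - 5*cos(3); F(1) = -6*sin(1) - 5*cos(1).
Integral = F(3) - F(1) = -16*sin(3) + 5*cos(1) - 5*cos(3) + 6*sin(1).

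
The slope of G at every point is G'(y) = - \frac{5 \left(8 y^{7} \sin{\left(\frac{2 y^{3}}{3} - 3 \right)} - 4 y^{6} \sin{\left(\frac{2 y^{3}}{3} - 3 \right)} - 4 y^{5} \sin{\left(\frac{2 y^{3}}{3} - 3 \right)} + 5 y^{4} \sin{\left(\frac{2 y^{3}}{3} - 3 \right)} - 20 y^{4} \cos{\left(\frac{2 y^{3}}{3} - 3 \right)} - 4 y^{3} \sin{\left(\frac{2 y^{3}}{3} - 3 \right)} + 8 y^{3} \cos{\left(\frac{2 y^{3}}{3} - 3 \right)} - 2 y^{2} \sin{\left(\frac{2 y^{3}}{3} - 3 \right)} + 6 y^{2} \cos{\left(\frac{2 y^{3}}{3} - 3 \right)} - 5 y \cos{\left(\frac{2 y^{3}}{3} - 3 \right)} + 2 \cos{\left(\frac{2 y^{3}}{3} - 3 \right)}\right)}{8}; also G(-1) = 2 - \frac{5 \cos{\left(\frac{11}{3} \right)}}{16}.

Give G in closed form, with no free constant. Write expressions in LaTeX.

G(y) = \frac{- 5 \left(- 8 y^{5} + 4 y^{4} + 4 y^{3} - 5 y^{2} + 4 y + 2\right) \cos{\left(\frac{2 y^{3}}{3} - 3 \right)} + 32}{16}

G'(y) has the shape u'v + uv' for u = \frac{5 y^{5}}{2} - \frac{5 y^{4}}{4} - \frac{5 y^{3}}{4} + \frac{25 y^{2}}{16} - \frac{5 y}{4} - \frac{5}{8} and v = \cos{\left(\frac{2 y^{3}}{3} - 3 \right)} — it is the derivative of the product u*v.
A general antiderivative is - \frac{5 \left(- 2 y^{5} + y^{4} + y^{3} - \frac{5 y^{2}}{4} + y + \frac{1}{2}\right) \cos{\left(\frac{2 y^{3}}{3} - 3 \right)}}{4} + C.
The condition gives C = 2 - \frac{5 \cos{\left(\frac{11}{3} \right)}}{16} - (- \frac{5 \cos{\left(\frac{11}{3} \right)}}{16}) = 2.
So G(y) = \frac{- 5 \left(- 8 y^{5} + 4 y^{4} + 4 y^{3} - 5 y^{2} + 4 y + 2\right) \cos{\left(\frac{2 y^{3}}{3} - 3 \right)} + 32}{16}.
Check: d/dy[\frac{- 5 \left(- 8 y^{5} + 4 y^{4} + 4 y^{3} - 5 y^{2} + 4 y + 2\right) \cos{\left(\frac{2 y^{3}}{3} - 3 \right)} + 32}{16}] = - 5 y^{7} \sin{\left(\frac{2 y^{3}}{3} - 3 \right)} + \frac{5 y^{6} \sin{\left(\frac{2 y^{3}}{3} - 3 \right)}}{2} + \frac{5 y^{5} \sin{\left(\frac{2 y^{3}}{3} - 3 \right)}}{2} - \frac{25 y^{4} \sin{\left(\frac{2 y^{3}}{3} - 3 \right)}}{8} + \frac{25 y^{4} \cos{\left(\frac{2 y^{3}}{3} - 3 \right)}}{2} + \frac{5 y^{3} \sin{\left(\frac{2 y^{3}}{3} - 3 \right)}}{2} - 5 y^{3} \cos{\left(\frac{2 y^{3}}{3} - 3 \right)} + \frac{5 y^{2} \sin{\left(\frac{2 y^{3}}{3} - 3 \right)}}{4} - \frac{15 y^{2} \cos{\left(\frac{2 y^{3}}{3} - 3 \right)}}{4} + \frac{25 y \cos{\left(\frac{2 y^{3}}{3} - 3 \right)}}{8} - \frac{5 \cos{\left(\frac{2 y^{3}}{3} - 3 \right)}}{4}, which equals G'(y).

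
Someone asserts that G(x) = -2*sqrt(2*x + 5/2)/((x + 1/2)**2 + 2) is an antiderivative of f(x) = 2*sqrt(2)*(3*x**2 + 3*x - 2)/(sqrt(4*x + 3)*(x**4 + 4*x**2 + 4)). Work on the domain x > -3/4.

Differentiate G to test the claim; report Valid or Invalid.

d/dx[G] = (192*x**2 + 384*x + 16)/(16*sqrt(2)*x**4*sqrt(4*x + 5) + 32*sqrt(2)*x**3*sqrt(4*x + 5) + 88*sqrt(2)*x**2*sqrt(4*x + 5) + 72*sqrt(2)*x*sqrt(4*x + 5) + 81*sqrt(2)*sqrt(4*x + 5))
d/dx[G] - f(x) = (192*x**6*sqrt(4*x + 3) - 192*x**6*sqrt(4*x + 5) + 384*x**5*sqrt(4*x + 3) - 576*x**5*sqrt(4*x + 5) + 784*x**4*sqrt(4*x + 3) - 1312*x**4*sqrt(4*x + 5) + 1536*x**3*sqrt(4*x + 3) - 1664*x**3*sqrt(4*x + 5) + 832*x**2*sqrt(4*x + 3) - 1132*x**2*sqrt(4*x + 5) + 1536*x*sqrt(4*x + 3) - 396*x*sqrt(4*x + 5) + 64*sqrt(4*x + 3) + 648*sqrt(4*x + 5))/(16*sqrt(2)*x**8*sqrt(4*x + 3)*sqrt(4*x + 5) + 32*sqrt(2)*x**7*sqrt(4*x + 3)*sqrt(4*x + 5) + 152*sqrt(2)*x**6*sqrt(4*x + 3)*sqrt(4*x + 5) + 200*sqrt(2)*x**5*sqrt(4*x + 3)*sqrt(4*x + 5) + 497*sqrt(2)*x**4*sqrt(4*x + 3)*sqrt(4*x + 5) + 416*sqrt(2)*x**3*sqrt(4*x + 3)*sqrt(4*x + 5) + 676*sqrt(2)*x**2*sqrt(4*x + 3)*sqrt(4*x + 5) + 288*sqrt(2)*x*sqrt(4*x + 3)*sqrt(4*x + 5) + 324*sqrt(2)*sqrt(4*x + 3)*sqrt(4*x + 5)) != 0.

Invalid: d/dx[G] - f = (192*x**6*sqrt(4*x + 3) - 192*x**6*sqrt(4*x + 5) + 384*x**5*sqrt(4*x + 3) - 576*x**5*sqrt(4*x + 5) + 784*x**4*sqrt(4*x + 3) - 1312*x**4*sqrt(4*x + 5) + 1536*x**3*sqrt(4*x + 3) - 1664*x**3*sqrt(4*x + 5) + 832*x**2*sqrt(4*x + 3) - 1132*x**2*sqrt(4*x + 5) + 1536*x*sqrt(4*x + 3) - 396*x*sqrt(4*x + 5) + 64*sqrt(4*x + 3) + 648*sqrt(4*x + 5))/(16*sqrt(2)*x**8*sqrt(4*x + 3)*sqrt(4*x + 5) + 32*sqrt(2)*x**7*sqrt(4*x + 3)*sqrt(4*x + 5) + 152*sqrt(2)*x**6*sqrt(4*x + 3)*sqrt(4*x + 5) + 200*sqrt(2)*x**5*sqrt(4*x + 3)*sqrt(4*x + 5) + 497*sqrt(2)*x**4*sqrt(4*x + 3)*sqrt(4*x + 5) + 416*sqrt(2)*x**3*sqrt(4*x + 3)*sqrt(4*x + 5) + 676*sqrt(2)*x**2*sqrt(4*x + 3)*sqrt(4*x + 5) + 288*sqrt(2)*x*sqrt(4*x + 3)*sqrt(4*x + 5) + 324*sqrt(2)*sqrt(4*x + 3)*sqrt(4*x + 5)), which is not 0.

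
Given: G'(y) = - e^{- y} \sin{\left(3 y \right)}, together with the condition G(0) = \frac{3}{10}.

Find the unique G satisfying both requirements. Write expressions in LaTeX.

A first test for any G(y): its y-derivative must equal the given G'(y).
A general antiderivative is \frac{e^{- y} \sin{\left(3 y \right)}}{10} + \frac{3 e^{- y} \cos{\left(3 y \right)}}{10} + C.
The condition gives C = \frac{3}{10} - (\frac{3}{10}) = 0.
So G(y) = \frac{\left(\sin{\left(3 y \right)} + 3 \cos{\left(3 y \right)}\right) e^{- y}}{10}.
Check: d/dy[\frac{\left(\sin{\left(3 y \right)} + 3 \cos{\left(3 y \right)}\right) e^{- y}}{10}] = - e^{- y} \sin{\left(3 y \right)} = G'(y).

G(y) = \frac{\left(\sin{\left(3 y \right)} + 3 \cos{\left(3 y \right)}\right) e^{- y}}{10}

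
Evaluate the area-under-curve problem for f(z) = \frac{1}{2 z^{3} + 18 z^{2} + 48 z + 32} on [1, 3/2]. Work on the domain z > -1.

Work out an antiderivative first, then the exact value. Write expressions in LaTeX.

Antiderivative: F(z) = \frac{\log{\left(z + 1 \right)}}{18} - \frac{\log{\left(z + 4 \right)}}{18} + \frac{1}{6 z + 24}; value = - \frac{\log{\left(\frac{11}{2} \right)}}{18} - \frac{\log{\left(2 \right)}}{18} - \frac{1}{330} + \frac{\log{\left(\frac{5}{2} \right)}}{18} + \frac{\log{\left(5 \right)}}{18}

The denominator factors as 2 \left(z + 1\right) \left(z + 4\right)^{2}; partial fractions split f into directly integrable pieces: - \frac{1}{18 \left(z + 4\right)} - \frac{1}{6 \left(z + 4\right)^{2}} + \frac{1}{18 \left(z + 1\right)}.
F(z) = \frac{\log{\left(z + 1 \right)}}{18} - \frac{\log{\left(z + 4 \right)}}{18} + \frac{1}{6 z + 24} is an antiderivative of f.
Check: d/dz[\frac{\log{\left(z + 1 \right)}}{18} - \frac{\log{\left(z + 4 \right)}}{18} + \frac{1}{6 z + 24}] = \frac{1}{2 z^{3} + 18 z^{2} + 48 z + 32} = f(z).
F(3/2) = - \frac{\log{\left(\frac{11}{2} \right)}}{18} + \frac{1}{33} + \frac{\log{\left(\frac{5}{2} \right)}}{18}; F(1) = - \frac{\log{\left(5 \right)}}{18} + \frac{1}{30} + \frac{\log{\left(2 \right)}}{18}.
Integral = F(3/2) - F(1) = - \frac{\log{\left(\frac{11}{2} \right)}}{18} - \frac{\log{\left(2 \right)}}{18} - \frac{1}{330} + \frac{\log{\left(\frac{5}{2} \right)}}{18} + \frac{\log{\left(5 \right)}}{18}.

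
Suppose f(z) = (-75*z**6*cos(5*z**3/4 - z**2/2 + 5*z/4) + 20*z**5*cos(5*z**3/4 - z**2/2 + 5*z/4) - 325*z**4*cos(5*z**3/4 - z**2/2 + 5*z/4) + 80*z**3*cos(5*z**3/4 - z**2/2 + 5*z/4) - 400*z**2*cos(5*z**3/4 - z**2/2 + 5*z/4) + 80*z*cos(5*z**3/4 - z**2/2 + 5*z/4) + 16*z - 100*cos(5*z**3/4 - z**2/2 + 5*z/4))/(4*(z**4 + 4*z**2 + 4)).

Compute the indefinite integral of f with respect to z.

F(z) = (-5*z**2*sin(5*z**3/4 - z**2/2 + 5*z/4) - 10*sin(5*z**3/4 - z**2/2 + 5*z/4) - 2)/(z**2 + 2) + C

Recover f(z) by differentiating a candidate F(z); any mismatch rules it out.
Check: d/dz[(-5*z**2*sin(5*z**3/4 - z**2/2 + 5*z/4) - 10*sin(5*z**3/4 - z**2/2 + 5*z/4) - 2)/(z**2 + 2)] = (-75*z**6*cos(5*z**3/4 - z**2/2 + 5*z/4) + 20*z**5*cos(5*z**3/4 - z**2/2 + 5*z/4) - 325*z**4*cos(5*z**3/4 - z**2/2 + 5*z/4) + 80*z**3*cos(5*z**3/4 - z**2/2 + 5*z/4) - 400*z**2*cos(5*z**3/4 - z**2/2 + 5*z/4) + 80*z*cos(5*z**3/4 - z**2/2 + 5*z/4) + 16*z - 100*cos(5*z**3/4 - z**2/2 + 5*z/4))/(4*z**4 + 16*z**2 + 16), which equals f(z).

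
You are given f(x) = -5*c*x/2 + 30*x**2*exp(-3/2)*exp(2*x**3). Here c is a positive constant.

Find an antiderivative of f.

Integrate term by term and add the pieces.
Check: d/dx[-5*(c*x**2 - 4*exp(-3/2)*exp(2*x**3))/4] = (-5*c*x*exp(3/2) + 60*x**2*exp(2*x**3))*exp(-3/2)/2, which equals f(x).

An antiderivative is F(x) = -5*(c*x**2 - 4*exp(-3/2)*exp(2*x**3))/4.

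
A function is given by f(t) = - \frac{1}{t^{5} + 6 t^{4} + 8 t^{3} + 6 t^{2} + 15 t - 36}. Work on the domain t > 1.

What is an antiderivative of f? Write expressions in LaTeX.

The denominator factors as \left(t - 1\right) \left(t + 3\right) \left(t + 4\right) \left(t^{2} + 3\right); partial fractions split f into directly integrable pieces: \frac{t + 15}{456 \left(t^{2} + 3\right)} - \frac{1}{95 \left(t + 4\right)} + \frac{1}{48 \left(t + 3\right)} - \frac{1}{80 \left(t - 1\right)}.
Check: d/dt[\frac{- 57 \log{\left(t - 1 \right)} + 95 \log{\left(t + 3 \right)} - 48 \log{\left(t + 4 \right)} + 5 \log{\left(t^{2} + 3 \right)} + 50 \sqrt{3} \operatorname{atan}{\left(\frac{\sqrt{3} t}{3} \right)}}{4560}] = - \frac{1}{t^{5} + 6 t^{4} + 8 t^{3} + 6 t^{2} + 15 t - 36} = f(t).

An antiderivative is F(t) = \frac{- 57 \log{\left(t - 1 \right)} + 95 \log{\left(t + 3 \right)} - 48 \log{\left(t + 4 \right)} + 5 \log{\left(t^{2} + 3 \right)} + 50 \sqrt{3} \operatorname{atan}{\left(\frac{\sqrt{3} t}{3} \right)}}{4560}.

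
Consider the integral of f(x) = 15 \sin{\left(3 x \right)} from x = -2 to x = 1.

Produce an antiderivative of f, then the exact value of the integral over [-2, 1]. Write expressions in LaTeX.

Antiderivative: F(x) = - 5 \cos{\left(3 x \right)}; value = 5 \cos{\left(6 \right)} - 5 \cos{\left(3 \right)}

Recover f(x) by differentiating a candidate F(x); any mismatch rules it out.
F(x) = - 5 \cos{\left(3 x \right)} is an antiderivative of f.
Check: d/dx[- 5 \cos{\left(3 x \right)}] = 15 \sin{\left(3 x \right)} = f(x).
F(1) = - 5 \cos{\left(3 \right)}; F(-2) = - 5 \cos{\left(6 \right)}.
Integral = F(1) - F(-2) = 5 \cos{\left(6 \right)} - 5 \cos{\left(3 \right)}.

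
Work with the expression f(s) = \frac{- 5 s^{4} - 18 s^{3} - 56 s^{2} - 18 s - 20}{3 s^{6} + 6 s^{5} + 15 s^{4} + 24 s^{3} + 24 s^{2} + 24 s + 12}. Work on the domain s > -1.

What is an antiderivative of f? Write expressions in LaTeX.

An antiderivative F(s) passes only if d/ds[F] lands on f(s) exactly.
Check: d/ds[\frac{5 s^{2} + 9 s + 19}{3 \left(s + 1\right) \left(s^{2} + 2\right)}] = \frac{- 5 s^{4} - 18 s^{3} - 56 s^{2} - 18 s - 20}{3 s^{6} + 6 s^{5} + 15 s^{4} + 24 s^{3} + 24 s^{2} + 24 s + 12} = f(s).

An antiderivative is F(s) = \frac{5 s^{2} + 9 s + 19}{3 \left(s + 1\right) \left(s^{2} + 2\right)}.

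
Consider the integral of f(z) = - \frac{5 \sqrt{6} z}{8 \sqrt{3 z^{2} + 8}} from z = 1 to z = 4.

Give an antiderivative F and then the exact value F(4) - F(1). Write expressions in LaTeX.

f matches the chain-rule pattern g'(h)*h' with inner function h(z) = \frac{z^{2}}{2} + \frac{4}{3}; substituting u = h(z) collapses the integral.
F(z) = - \frac{5 \sqrt{\frac{z^{2}}{2} + \frac{4}{3}}}{4} is an antiderivative of f.
Check: d/dz[- \frac{5 \sqrt{\frac{z^{2}}{2} + \frac{4}{3}}}{4}] = - \frac{5 \sqrt{6} z}{8 \sqrt{3 z^{2} + 8}} = f(z).
F(4) = - \frac{5 \sqrt{21}}{6}; F(1) = - \frac{5 \sqrt{66}}{24}.
Integral = F(4) - F(1) = - \frac{5 \sqrt{21}}{6} + \frac{5 \sqrt{66}}{24}.

Antiderivative: F(z) = - \frac{5 \sqrt{\frac{z^{2}}{2} + \frac{4}{3}}}{4}; value = - \frac{5 \sqrt{21}}{6} + \frac{5 \sqrt{66}}{24}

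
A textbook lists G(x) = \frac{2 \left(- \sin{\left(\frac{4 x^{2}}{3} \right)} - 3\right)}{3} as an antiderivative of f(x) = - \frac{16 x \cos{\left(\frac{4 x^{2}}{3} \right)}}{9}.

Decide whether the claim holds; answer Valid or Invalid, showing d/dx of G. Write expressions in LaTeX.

Valid - the claim checks out under differentiation.

d/dx[G] = - \frac{16 x \cos{\left(\frac{4 x^{2}}{3} \right)}}{9}
This equals f(x) exactly, so the claim holds.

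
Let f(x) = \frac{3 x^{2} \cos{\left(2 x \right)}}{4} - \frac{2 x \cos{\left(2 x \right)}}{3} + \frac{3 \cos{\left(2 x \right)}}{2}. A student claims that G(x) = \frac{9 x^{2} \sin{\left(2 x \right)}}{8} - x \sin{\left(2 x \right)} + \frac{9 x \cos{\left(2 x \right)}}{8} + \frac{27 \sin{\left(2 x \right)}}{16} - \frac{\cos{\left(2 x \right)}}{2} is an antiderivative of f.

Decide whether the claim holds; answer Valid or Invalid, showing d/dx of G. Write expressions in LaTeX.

Invalid: d/dx[G] - f = \frac{3 x^{2} \cos{\left(2 x \right)}}{2} - \frac{4 x \cos{\left(2 x \right)}}{3} + 3 \cos{\left(2 x \right)}, which is not 0.

d/dx[G] = \frac{9 x^{2} \cos{\left(2 x \right)}}{4} - 2 x \cos{\left(2 x \right)} + \frac{9 \cos{\left(2 x \right)}}{2}
d/dx[G] - f(x) = \frac{3 x^{2} \cos{\left(2 x \right)}}{2} - \frac{4 x \cos{\left(2 x \right)}}{3} + 3 \cos{\left(2 x \right)} != 0.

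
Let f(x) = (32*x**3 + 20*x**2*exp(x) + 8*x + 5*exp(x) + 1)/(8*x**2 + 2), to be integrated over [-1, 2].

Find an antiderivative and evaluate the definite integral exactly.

Antiderivative: F(x) = 2*x**2 + 5*exp(x)/2 + atan(2*x)/4; value = -5*exp(-1)/2 + atan(2)/4 + atan(4)/4 + 6 + 5*exp(2)/2

For F(x) to be correct the identity F'(x) - f(x) = 0 must hold.
F(x) = 2*x**2 + 5*exp(x)/2 + atan(2*x)/4 is an antiderivative of f.
Check: d/dx[2*x**2 + 5*exp(x)/2 + atan(2*x)/4] = (32*x**3 + 20*x**2*exp(x) + 8*x + 5*exp(x) + 1)/(8*x**2 + 2) = f(x).
F(2) = atan(4)/4 + 8 + 5*exp(2)/2; F(-1) = -atan(2)/4 + 5*exp(-1)/2 + 2.
Integral = F(2) - F(-1) = -5*exp(-1)/2 + atan(2)/4 + atan(4)/4 + 6 + 5*exp(2)/2.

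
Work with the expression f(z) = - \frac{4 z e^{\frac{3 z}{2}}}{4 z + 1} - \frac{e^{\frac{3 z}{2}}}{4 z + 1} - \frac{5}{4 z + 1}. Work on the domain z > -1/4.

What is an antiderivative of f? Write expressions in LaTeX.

An antiderivative is F(z) = - \frac{2 e^{\frac{3 z}{2}}}{3} - \frac{5 \log{\left(4 z + 1 \right)}}{4}.

The integrand splits into summands that can be handled one at a time.
Check: d/dz[- \frac{2 e^{\frac{3 z}{2}}}{3} - \frac{5 \log{\left(4 z + 1 \right)}}{4}] = \frac{- 4 z e^{\frac{3 z}{2}} - e^{\frac{3 z}{2}} - 5}{4 z + 1}, which equals f(z).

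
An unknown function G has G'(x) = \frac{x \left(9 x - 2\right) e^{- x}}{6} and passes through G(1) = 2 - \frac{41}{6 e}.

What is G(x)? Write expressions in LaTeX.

G'(x) has the shape u'v + uv' for u = - \frac{3 x^{2}}{2} - \frac{8 x}{3} - \frac{8}{3} and v = e^{- x} — it is the derivative of the product u*v.
A general antiderivative is \frac{\left(- 9 x^{2} - 16 x - 16\right) e^{- x}}{6} + C.
The condition gives C = 2 - \frac{41}{6 e} - (- \frac{41}{6 e}) = 2.
So G(x) = \frac{\left(- 9 x^{2} - 16 x + 12 e^{x} - 16\right) e^{- x}}{6}.
Check: d/dx[\frac{\left(- 9 x^{2} - 16 x + 12 e^{x} - 16\right) e^{- x}}{6}] = \frac{\left(9 x^{2} - 2 x\right) e^{- x}}{6}, which equals G'(x).

G(x) = \frac{\left(- 9 x^{2} - 16 x + 12 e^{x} - 16\right) e^{- x}}{6}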